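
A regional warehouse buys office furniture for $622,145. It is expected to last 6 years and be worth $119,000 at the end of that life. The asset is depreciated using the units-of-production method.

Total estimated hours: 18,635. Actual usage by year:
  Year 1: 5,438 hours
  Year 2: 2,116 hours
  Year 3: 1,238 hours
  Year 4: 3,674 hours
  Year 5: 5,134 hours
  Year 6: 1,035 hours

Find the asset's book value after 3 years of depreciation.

Depreciable base = $622,145 − $119,000 = $503,145.
Rate = $503,145 / 18,635 hours = $27 per hour.
Year 1: 5,438 × $27 = $146,826. Book value $475,319.
Year 2: 2,116 × $27 = $57,132. Book value $418,187.
Year 3: 1,238 × $27 = $33,426. Book value $384,761.

$384,761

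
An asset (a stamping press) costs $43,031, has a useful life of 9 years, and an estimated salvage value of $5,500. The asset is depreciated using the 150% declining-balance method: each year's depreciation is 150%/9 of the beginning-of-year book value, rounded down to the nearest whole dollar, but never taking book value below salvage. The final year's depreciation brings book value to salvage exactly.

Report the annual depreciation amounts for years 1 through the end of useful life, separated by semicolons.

$7,171; $5,976; $4,980; $4,150; $3,459; $2,882; $2,402; $2,001; $4,510

Depreciable base = $43,031 − $5,500 = $37,531.
Year 1: ⌊$43,031 × 150%/9⌋ = $7,171. Book value $35,860.
Year 2: ⌊$35,860 × 150%/9⌋ = $5,976. Book value $29,884.
Year 3: ⌊$29,884 × 150%/9⌋ = $4,980. Book value $24,904.
Year 4: ⌊$24,904 × 150%/9⌋ = $4,150. Book value $20,754.
Year 5: ⌊$20,754 × 150%/9⌋ = $3,459. Book value $17,295.
Year 6: ⌊$17,295 × 150%/9⌋ = $2,882. Book value $14,413.
Year 7: ⌊$14,413 × 150%/9⌋ = $2,402. Book value $12,011.
Year 8: ⌊$12,011 × 150%/9⌋ = $2,001. Book value $10,010.
Year 9 (final): $10,010 − $5,500 = $4,510. Book value $5,500.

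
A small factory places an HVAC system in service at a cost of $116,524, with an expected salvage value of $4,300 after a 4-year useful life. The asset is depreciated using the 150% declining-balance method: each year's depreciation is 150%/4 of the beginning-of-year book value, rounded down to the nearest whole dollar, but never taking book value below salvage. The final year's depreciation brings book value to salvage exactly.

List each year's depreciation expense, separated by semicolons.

Depreciable base = $116,524 − $4,300 = $112,224.
Year 1: ⌊$116,524 × 150%/4⌋ = $43,696. Book value $72,828.
Year 2: ⌊$72,828 × 150%/4⌋ = $27,310. Book value $45,518.
Year 3: ⌊$45,518 × 150%/4⌋ = $17,069. Book value $28,449.
Year 4 (final): $28,449 − $4,300 = $24,149. Book value $4,300.

$43,696; $27,310; $17,069; $24,149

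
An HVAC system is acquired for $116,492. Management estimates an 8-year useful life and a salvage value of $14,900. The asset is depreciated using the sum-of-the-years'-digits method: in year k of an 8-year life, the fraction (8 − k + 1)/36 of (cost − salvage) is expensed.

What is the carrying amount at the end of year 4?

Depreciable base = $116,492 − $14,900 = $101,592.
Sum of the years' digits = 8+7+6+5+4+3+2+1 = 36.
Year 1: $101,592 × 8/36 = $22,576. Book value $93,916.
Year 2: $101,592 × 7/36 = $19,754. Book value $74,162.
Year 3: $101,592 × 6/36 = $16,932. Book value $57,230.
Year 4: $101,592 × 5/36 = $14,110. Book value $43,120.

$43,120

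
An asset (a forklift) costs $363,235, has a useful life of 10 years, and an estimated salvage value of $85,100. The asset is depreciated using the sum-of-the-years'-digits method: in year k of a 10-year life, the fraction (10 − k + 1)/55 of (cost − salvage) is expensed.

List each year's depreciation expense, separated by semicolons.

$50,570; $45,513; $40,456; $35,399; $30,342; $25,285; $20,228; $15,171; $10,114; $5,057

Depreciable base = $363,235 − $85,100 = $278,135.
Sum of the years' digits = 10+9+8+7+6+5+4+3+2+1 = 55.
Year 1: $278,135 × 10/55 = $50,570. Book value $312,665.
Year 2: $278,135 × 9/55 = $45,513. Book value $267,152.
Year 3: $278,135 × 8/55 = $40,456. Book value $226,696.
Year 4: $278,135 × 7/55 = $35,399. Book value $191,297.
Year 5: $278,135 × 6/55 = $30,342. Book value $160,955.
Year 6: $278,135 × 5/55 = $25,285. Book value $135,670.
Year 7: $278,135 × 4/55 = $20,228. Book value $115,442.
Year 8: $278,135 × 3/55 = $15,171. Book value $100,271.
Year 9: $278,135 × 2/55 = $10,114. Book value $90,157.
Year 10: $278,135 × 1/55 = $5,057. Book value $85,100.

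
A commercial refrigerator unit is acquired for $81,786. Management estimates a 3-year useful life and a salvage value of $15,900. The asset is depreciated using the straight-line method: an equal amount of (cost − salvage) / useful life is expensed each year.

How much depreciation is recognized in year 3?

Depreciable base = $81,786 − $15,900 = $65,886.
Annual expense = $65,886 / 3 = $21,962.

$21,962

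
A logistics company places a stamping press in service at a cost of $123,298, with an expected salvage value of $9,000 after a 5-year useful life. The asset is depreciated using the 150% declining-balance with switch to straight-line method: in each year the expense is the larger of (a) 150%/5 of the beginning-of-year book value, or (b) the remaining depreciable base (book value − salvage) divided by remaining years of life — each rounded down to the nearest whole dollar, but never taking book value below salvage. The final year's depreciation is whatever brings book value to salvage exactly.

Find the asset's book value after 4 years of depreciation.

Depreciable base = $123,298 − $9,000 = $114,298.
Year 1: DB = ⌊$123,298 × 150%/5⌋ = $36,989; SL = ⌊$114,298/5⌋ = $22,859 → take DB $36,989. Book value $86,309.
Year 2: DB = ⌊$86,309 × 150%/5⌋ = $25,892; SL = ⌊$77,309/4⌋ = $19,327 → take DB $25,892. Book value $60,417.
Year 3: DB = ⌊$60,417 × 150%/5⌋ = $18,125; SL = ⌊$51,417/3⌋ = $17,139 → take DB $18,125. Book value $42,292.
Year 4: DB = ⌊$42,292 × 150%/5⌋ = $12,687; SL = ⌊$33,292/2⌋ = $16,646 → take SL $16,646. Book value $25,646.

$25,646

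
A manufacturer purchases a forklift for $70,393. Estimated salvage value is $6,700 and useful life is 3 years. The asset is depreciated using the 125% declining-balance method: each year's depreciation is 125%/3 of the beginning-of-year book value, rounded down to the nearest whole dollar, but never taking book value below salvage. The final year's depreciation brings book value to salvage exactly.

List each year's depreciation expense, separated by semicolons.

$29,330; $17,109; $17,254

Depreciable base = $70,393 − $6,700 = $63,693.
Year 1: ⌊$70,393 × 125%/3⌋ = $29,330. Book value $41,063.
Year 2: ⌊$41,063 × 125%/3⌋ = $17,109. Book value $23,954.
Year 3 (final): $23,954 − $6,700 = $17,254. Book value $6,700.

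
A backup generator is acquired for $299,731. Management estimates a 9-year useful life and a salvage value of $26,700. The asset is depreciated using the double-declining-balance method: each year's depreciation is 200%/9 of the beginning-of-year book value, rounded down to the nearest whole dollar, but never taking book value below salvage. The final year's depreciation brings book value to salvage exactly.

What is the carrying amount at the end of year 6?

$66,355

Depreciable base = $299,731 − $26,700 = $273,031.
Year 1: ⌊$299,731 × 200%/9⌋ = $66,606. Book value $233,125.
Year 2: ⌊$233,125 × 200%/9⌋ = $51,805. Book value $181,320.
Year 3: ⌊$181,320 × 200%/9⌋ = $40,293. Book value $141,027.
Year 4: ⌊$141,027 × 200%/9⌋ = $31,339. Book value $109,688.
Year 5: ⌊$109,688 × 200%/9⌋ = $24,375. Book value $85,313.
Year 6: ⌊$85,313 × 200%/9⌋ = $18,958. Book value $66,355.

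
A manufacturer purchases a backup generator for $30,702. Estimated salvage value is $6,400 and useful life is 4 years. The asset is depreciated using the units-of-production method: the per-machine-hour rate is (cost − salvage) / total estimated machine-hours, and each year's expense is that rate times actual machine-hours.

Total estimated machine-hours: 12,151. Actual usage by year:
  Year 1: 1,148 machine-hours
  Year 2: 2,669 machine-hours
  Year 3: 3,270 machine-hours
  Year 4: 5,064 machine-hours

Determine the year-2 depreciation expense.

Depreciable base = $30,702 − $6,400 = $24,302.
Rate = $24,302 / 12,151 machine-hours = $2 per machine-hour.
Year 1: 1,148 × $2 = $2,296. Book value $28,406.
Year 2: 2,669 × $2 = $5,338. Book value $23,068.

$5,338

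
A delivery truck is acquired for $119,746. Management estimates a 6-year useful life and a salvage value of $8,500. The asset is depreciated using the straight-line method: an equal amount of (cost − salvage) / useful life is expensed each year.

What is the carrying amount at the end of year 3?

Depreciable base = $119,746 − $8,500 = $111,246.
Annual expense = $111,246 / 6 = $18,541.
End of year 1: book value $101,205.
End of year 2: book value $82,664.
End of year 3: book value $64,123.

$64,123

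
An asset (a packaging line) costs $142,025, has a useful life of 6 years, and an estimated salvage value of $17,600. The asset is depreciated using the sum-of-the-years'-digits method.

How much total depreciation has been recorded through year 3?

Depreciable base = $142,025 − $17,600 = $124,425.
Sum of the years' digits = 6+5+4+3+2+1 = 21.
Year 1: $124,425 × 6/21 = $35,550. Book value $106,475.
Year 2: $124,425 × 5/21 = $29,625. Book value $76,850.
Year 3: $124,425 × 4/21 = $23,700. Book value $53,150.
Accumulated through year 3 = $142,025 − $53,150 = $88,875.

$88,875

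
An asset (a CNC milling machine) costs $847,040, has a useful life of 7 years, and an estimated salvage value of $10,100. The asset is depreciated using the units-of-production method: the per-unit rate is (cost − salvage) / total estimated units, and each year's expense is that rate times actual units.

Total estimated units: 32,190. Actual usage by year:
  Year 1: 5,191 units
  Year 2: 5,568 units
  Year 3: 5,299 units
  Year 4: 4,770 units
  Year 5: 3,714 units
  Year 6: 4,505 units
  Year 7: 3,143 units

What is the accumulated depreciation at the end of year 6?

$755,222

Depreciable base = $847,040 − $10,100 = $836,940.
Rate = $836,940 / 32,190 units = $26 per unit.
Year 1: 5,191 × $26 = $134,966. Book value $712,074.
Year 2: 5,568 × $26 = $144,768. Book value $567,306.
Year 3: 5,299 × $26 = $137,774. Book value $429,532.
Year 4: 4,770 × $26 = $124,020. Book value $305,512.
Year 5: 3,714 × $26 = $96,564. Book value $208,948.
Year 6: 4,505 × $26 = $117,130. Book value $91,818.
Accumulated through year 6 = $847,040 − $91,818 = $755,222.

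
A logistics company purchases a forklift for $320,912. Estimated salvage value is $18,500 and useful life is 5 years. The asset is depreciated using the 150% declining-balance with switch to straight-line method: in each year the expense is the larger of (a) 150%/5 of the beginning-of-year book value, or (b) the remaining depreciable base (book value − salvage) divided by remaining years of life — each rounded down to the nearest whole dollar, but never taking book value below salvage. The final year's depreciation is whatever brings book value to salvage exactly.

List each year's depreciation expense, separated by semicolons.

Depreciable base = $320,912 − $18,500 = $302,412.
Year 1: DB = ⌊$320,912 × 150%/5⌋ = $96,273; SL = ⌊$302,412/5⌋ = $60,482 → take DB $96,273. Book value $224,639.
Year 2: DB = ⌊$224,639 × 150%/5⌋ = $67,391; SL = ⌊$206,139/4⌋ = $51,534 → take DB $67,391. Book value $157,248.
Year 3: DB = ⌊$157,248 × 150%/5⌋ = $47,174; SL = ⌊$138,748/3⌋ = $46,249 → take DB $47,174. Book value $110,074.
Year 4: DB = ⌊$110,074 × 150%/5⌋ = $33,022; SL = ⌊$91,574/2⌋ = $45,787 → take SL $45,787. Book value $64,287.
Year 5 (final): $64,287 − $18,500 = $45,787. Book value $18,500.

$96,273; $67,391; $47,174; $45,787; $45,787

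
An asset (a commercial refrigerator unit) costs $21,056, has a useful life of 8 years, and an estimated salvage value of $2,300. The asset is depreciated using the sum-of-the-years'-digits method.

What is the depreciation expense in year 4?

Depreciable base = $21,056 − $2,300 = $18,756.
Sum of the years' digits = 8+7+6+5+4+3+2+1 = 36.
Year 1: $18,756 × 8/36 = $4,168. Book value $16,888.
Year 2: $18,756 × 7/36 = $3,647. Book value $13,241.
Year 3: $18,756 × 6/36 = $3,126. Book value $10,115.
Year 4: $18,756 × 5/36 = $2,605. Book value $7,510.

$2,605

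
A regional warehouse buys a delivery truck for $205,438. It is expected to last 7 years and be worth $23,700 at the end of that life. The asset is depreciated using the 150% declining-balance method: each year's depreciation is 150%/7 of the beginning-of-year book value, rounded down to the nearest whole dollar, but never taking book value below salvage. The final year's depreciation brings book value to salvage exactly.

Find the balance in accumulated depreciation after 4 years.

$127,141

Depreciable base = $205,438 − $23,700 = $181,738.
Year 1: ⌊$205,438 × 150%/7⌋ = $44,022. Book value $161,416.
Year 2: ⌊$161,416 × 150%/7⌋ = $34,589. Book value $126,827.
Year 3: ⌊$126,827 × 150%/7⌋ = $27,177. Book value $99,650.
Year 4: ⌊$99,650 × 150%/7⌋ = $21,353. Book value $78,297.
Accumulated through year 4 = $205,438 − $78,297 = $127,141.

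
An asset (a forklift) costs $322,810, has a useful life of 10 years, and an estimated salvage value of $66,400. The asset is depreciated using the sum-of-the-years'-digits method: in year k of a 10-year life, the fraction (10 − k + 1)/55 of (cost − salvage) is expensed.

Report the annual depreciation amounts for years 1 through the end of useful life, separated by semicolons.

$46,620; $41,958; $37,296; $32,634; $27,972; $23,310; $18,648; $13,986; $9,324; $4,662

Depreciable base = $322,810 − $66,400 = $256,410.
Sum of the years' digits = 10+9+8+7+6+5+4+3+2+1 = 55.
Year 1: $256,410 × 10/55 = $46,620. Book value $276,190.
Year 2: $256,410 × 9/55 = $41,958. Book value $234,232.
Year 3: $256,410 × 8/55 = $37,296. Book value $196,936.
Year 4: $256,410 × 7/55 = $32,634. Book value $164,302.
Year 5: $256,410 × 6/55 = $27,972. Book value $136,330.
Year 6: $256,410 × 5/55 = $23,310. Book value $113,020.
Year 7: $256,410 × 4/55 = $18,648. Book value $94,372.
Year 8: $256,410 × 3/55 = $13,986. Book value $80,386.
Year 9: $256,410 × 2/55 = $9,324. Book value $71,062.
Year 10: $256,410 × 1/55 = $4,662. Book value $66,400.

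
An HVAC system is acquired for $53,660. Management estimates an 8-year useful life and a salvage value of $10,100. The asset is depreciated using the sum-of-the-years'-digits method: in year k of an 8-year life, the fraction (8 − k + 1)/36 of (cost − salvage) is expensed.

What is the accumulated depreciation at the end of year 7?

Depreciable base = $53,660 − $10,100 = $43,560.
Sum of the years' digits = 8+7+6+5+4+3+2+1 = 36.
Year 1: $43,560 × 8/36 = $9,680. Book value $43,980.
Year 2: $43,560 × 7/36 = $8,470. Book value $35,510.
Year 3: $43,560 × 6/36 = $7,260. Book value $28,250.
Year 4: $43,560 × 5/36 = $6,050. Book value $22,200.
Year 5: $43,560 × 4/36 = $4,840. Book value $17,360.
Year 6: $43,560 × 3/36 = $3,630. Book value $13,730.
Year 7: $43,560 × 2/36 = $2,420. Book value $11,310.
Accumulated through year 7 = $53,660 − $11,310 = $42,350.

$42,350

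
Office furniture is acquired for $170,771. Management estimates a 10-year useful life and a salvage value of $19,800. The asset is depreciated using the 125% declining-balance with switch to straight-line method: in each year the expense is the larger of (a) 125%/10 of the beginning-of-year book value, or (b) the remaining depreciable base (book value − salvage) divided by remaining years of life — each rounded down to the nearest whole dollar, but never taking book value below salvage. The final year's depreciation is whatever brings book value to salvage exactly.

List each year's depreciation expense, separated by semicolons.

Depreciable base = $170,771 − $19,800 = $150,971.
Year 1: DB = ⌊$170,771 × 125%/10⌋ = $21,346; SL = ⌊$150,971/10⌋ = $15,097 → take DB $21,346. Book value $149,425.
Year 2: DB = ⌊$149,425 × 125%/10⌋ = $18,678; SL = ⌊$129,625/9⌋ = $14,402 → take DB $18,678. Book value $130,747.
Year 3: DB = ⌊$130,747 × 125%/10⌋ = $16,343; SL = ⌊$110,947/8⌋ = $13,868 → take DB $16,343. Book value $114,404.
Year 4: DB = ⌊$114,404 × 125%/10⌋ = $14,300; SL = ⌊$94,604/7⌋ = $13,514 → take DB $14,300. Book value $100,104.
Year 5: DB = ⌊$100,104 × 125%/10⌋ = $12,513; SL = ⌊$80,304/6⌋ = $13,384 → take SL $13,384. Book value $86,720.
Year 6: DB = ⌊$86,720 × 125%/10⌋ = $10,840; SL = ⌊$66,920/5⌋ = $13,384 → take SL $13,384. Book value $73,336.
Year 7: DB = ⌊$73,336 × 125%/10⌋ = $9,167; SL = ⌊$53,536/4⌋ = $13,384 → take SL $13,384. Book value $59,952.
Year 8: DB = ⌊$59,952 × 125%/10⌋ = $7,494; SL = ⌊$40,152/3⌋ = $13,384 → take SL $13,384. Book value $46,568.
Year 9: DB = ⌊$46,568 × 125%/10⌋ = $5,821; SL = ⌊$26,768/2⌋ = $13,384 → take SL $13,384. Book value $33,184.
Year 10 (final): $33,184 − $19,800 = $13,384. Book value $19,800.

$21,346; $18,678; $16,343; $14,300; $13,384; $13,384; $13,384; $13,384; $13,384; $13,384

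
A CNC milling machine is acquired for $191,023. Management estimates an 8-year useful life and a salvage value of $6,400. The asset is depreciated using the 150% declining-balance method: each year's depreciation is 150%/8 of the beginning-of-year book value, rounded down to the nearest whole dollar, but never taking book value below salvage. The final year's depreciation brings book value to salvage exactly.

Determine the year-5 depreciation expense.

$15,609

Depreciable base = $191,023 − $6,400 = $184,623.
Year 1: ⌊$191,023 × 150%/8⌋ = $35,816. Book value $155,207.
Year 2: ⌊$155,207 × 150%/8⌋ = $29,101. Book value $126,106.
Year 3: ⌊$126,106 × 150%/8⌋ = $23,644. Book value $102,462.
Year 4: ⌊$102,462 × 150%/8⌋ = $19,211. Book value $83,251.
Year 5: ⌊$83,251 × 150%/8⌋ = $15,609. Book value $67,642.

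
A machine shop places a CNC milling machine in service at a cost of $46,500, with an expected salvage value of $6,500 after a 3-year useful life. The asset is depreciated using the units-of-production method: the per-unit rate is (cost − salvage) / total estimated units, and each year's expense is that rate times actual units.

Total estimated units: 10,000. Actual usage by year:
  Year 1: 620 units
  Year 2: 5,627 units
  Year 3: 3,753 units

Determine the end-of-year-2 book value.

Depreciable base = $46,500 − $6,500 = $40,000.
Rate = $40,000 / 10,000 units = $4 per unit.
Year 1: 620 × $4 = $2,480. Book value $44,020.
Year 2: 5,627 × $4 = $22,508. Book value $21,512.

$21,512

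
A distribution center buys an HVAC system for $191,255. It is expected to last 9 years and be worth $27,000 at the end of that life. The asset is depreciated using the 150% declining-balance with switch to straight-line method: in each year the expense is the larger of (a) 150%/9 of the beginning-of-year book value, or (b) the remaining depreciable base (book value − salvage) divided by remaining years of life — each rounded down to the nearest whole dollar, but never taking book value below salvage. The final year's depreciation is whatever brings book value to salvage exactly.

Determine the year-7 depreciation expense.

$12,351

Depreciable base = $191,255 − $27,000 = $164,255.
Year 1: DB = ⌊$191,255 × 150%/9⌋ = $31,875; SL = ⌊$164,255/9⌋ = $18,250 → take DB $31,875. Book value $159,380.
Year 2: DB = ⌊$159,380 × 150%/9⌋ = $26,563; SL = ⌊$132,380/8⌋ = $16,547 → take DB $26,563. Book value $132,817.
Year 3: DB = ⌊$132,817 × 150%/9⌋ = $22,136; SL = ⌊$105,817/7⌋ = $15,116 → take DB $22,136. Book value $110,681.
Year 4: DB = ⌊$110,681 × 150%/9⌋ = $18,446; SL = ⌊$83,681/6⌋ = $13,946 → take DB $18,446. Book value $92,235.
Year 5: DB = ⌊$92,235 × 150%/9⌋ = $15,372; SL = ⌊$65,235/5⌋ = $13,047 → take DB $15,372. Book value $76,863.
Year 6: DB = ⌊$76,863 × 150%/9⌋ = $12,810; SL = ⌊$49,863/4⌋ = $12,465 → take DB $12,810. Book value $64,053.
Year 7: DB = ⌊$64,053 × 150%/9⌋ = $10,675; SL = ⌊$37,053/3⌋ = $12,351 → take SL $12,351. Book value $51,702.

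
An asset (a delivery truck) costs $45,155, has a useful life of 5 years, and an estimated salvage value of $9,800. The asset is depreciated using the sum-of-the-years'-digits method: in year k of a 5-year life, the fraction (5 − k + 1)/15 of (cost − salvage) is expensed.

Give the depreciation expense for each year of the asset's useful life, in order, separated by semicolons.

$11,785; $9,428; $7,071; $4,714; $2,357

Depreciable base = $45,155 − $9,800 = $35,355.
Sum of the years' digits = 5+4+3+2+1 = 15.
Year 1: $35,355 × 5/15 = $11,785. Book value $33,370.
Year 2: $35,355 × 4/15 = $9,428. Book value $23,942.
Year 3: $35,355 × 3/15 = $7,071. Book value $16,871.
Year 4: $35,355 × 2/15 = $4,714. Book value $12,157.
Year 5: $35,355 × 1/15 = $2,357. Book value $9,800.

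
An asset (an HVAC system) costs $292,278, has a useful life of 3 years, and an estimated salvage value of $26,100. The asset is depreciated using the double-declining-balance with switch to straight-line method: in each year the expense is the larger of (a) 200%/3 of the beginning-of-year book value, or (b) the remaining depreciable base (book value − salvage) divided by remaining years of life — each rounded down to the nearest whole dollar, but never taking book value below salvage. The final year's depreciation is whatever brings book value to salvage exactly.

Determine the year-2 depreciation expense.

Depreciable base = $292,278 − $26,100 = $266,178.
Year 1: DB = ⌊$292,278 × 200%/3⌋ = $194,852; SL = ⌊$266,178/3⌋ = $88,726 → take DB $194,852. Book value $97,426.
Year 2: DB = ⌊$97,426 × 200%/3⌋ = $64,950; SL = ⌊$71,326/2⌋ = $35,663 → take DB $64,950. Book value $32,476.

$64,950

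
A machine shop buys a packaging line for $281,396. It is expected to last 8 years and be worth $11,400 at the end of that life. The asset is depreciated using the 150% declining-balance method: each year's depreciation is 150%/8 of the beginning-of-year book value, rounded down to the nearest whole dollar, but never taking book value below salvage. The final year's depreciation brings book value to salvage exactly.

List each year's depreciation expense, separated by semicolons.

Depreciable base = $281,396 − $11,400 = $269,996.
Year 1: ⌊$281,396 × 150%/8⌋ = $52,761. Book value $228,635.
Year 2: ⌊$228,635 × 150%/8⌋ = $42,869. Book value $185,766.
Year 3: ⌊$185,766 × 150%/8⌋ = $34,831. Book value $150,935.
Year 4: ⌊$150,935 × 150%/8⌋ = $28,300. Book value $122,635.
Year 5: ⌊$122,635 × 150%/8⌋ = $22,994. Book value $99,641.
Year 6: ⌊$99,641 × 150%/8⌋ = $18,682. Book value $80,959.
Year 7: ⌊$80,959 × 150%/8⌋ = $15,179. Book value $65,780.
Year 8 (final): $65,780 − $11,400 = $54,380. Book value $11,400.

$52,761; $42,869; $34,831; $28,300; $22,994; $18,682; $15,179; $54,380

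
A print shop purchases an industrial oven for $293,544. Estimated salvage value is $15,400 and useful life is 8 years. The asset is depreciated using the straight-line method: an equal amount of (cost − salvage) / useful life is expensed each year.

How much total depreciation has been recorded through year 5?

$173,840

Depreciable base = $293,544 − $15,400 = $278,144.
Annual expense = $278,144 / 8 = $34,768.
End of year 1: book value $258,776.
End of year 2: book value $224,008.
End of year 3: book value $189,240.
End of year 4: book value $154,472.
End of year 5: book value $119,704.
Accumulated through year 5 = $293,544 − $119,704 = $173,840.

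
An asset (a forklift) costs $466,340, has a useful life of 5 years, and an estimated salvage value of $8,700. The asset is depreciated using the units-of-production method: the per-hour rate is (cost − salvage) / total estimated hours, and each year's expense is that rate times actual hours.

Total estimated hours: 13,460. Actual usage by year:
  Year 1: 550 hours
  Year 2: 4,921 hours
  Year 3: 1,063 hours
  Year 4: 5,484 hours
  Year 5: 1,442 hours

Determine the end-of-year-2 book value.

Depreciable base = $466,340 − $8,700 = $457,640.
Rate = $457,640 / 13,460 hours = $34 per hour.
Year 1: 550 × $34 = $18,700. Book value $447,640.
Year 2: 4,921 × $34 = $167,314. Book value $280,326.

$280,326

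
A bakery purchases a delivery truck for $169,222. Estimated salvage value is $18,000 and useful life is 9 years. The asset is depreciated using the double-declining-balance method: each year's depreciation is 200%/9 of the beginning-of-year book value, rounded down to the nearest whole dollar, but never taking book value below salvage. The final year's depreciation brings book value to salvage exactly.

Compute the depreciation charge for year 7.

$8,325

Depreciable base = $169,222 − $18,000 = $151,222.
Year 1: ⌊$169,222 × 200%/9⌋ = $37,604. Book value $131,618.
Year 2: ⌊$131,618 × 200%/9⌋ = $29,248. Book value $102,370.
Year 3: ⌊$102,370 × 200%/9⌋ = $22,748. Book value $79,622.
Year 4: ⌊$79,622 × 200%/9⌋ = $17,693. Book value $61,929.
Year 5: ⌊$61,929 × 200%/9⌋ = $13,762. Book value $48,167.
Year 6: ⌊$48,167 × 200%/9⌋ = $10,703. Book value $37,464.
Year 7: ⌊$37,464 × 200%/9⌋ = $8,325. Book value $29,139.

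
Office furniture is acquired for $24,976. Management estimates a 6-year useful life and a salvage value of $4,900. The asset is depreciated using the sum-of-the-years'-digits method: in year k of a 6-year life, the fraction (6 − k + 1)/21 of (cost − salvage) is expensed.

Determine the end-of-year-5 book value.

$5,856

Depreciable base = $24,976 − $4,900 = $20,076.
Sum of the years' digits = 6+5+4+3+2+1 = 21.
Year 1: $20,076 × 6/21 = $5,736. Book value $19,240.
Year 2: $20,076 × 5/21 = $4,780. Book value $14,460.
Year 3: $20,076 × 4/21 = $3,824. Book value $10,636.
Year 4: $20,076 × 3/21 = $2,868. Book value $7,768.
Year 5: $20,076 × 2/21 = $1,912. Book value $5,856.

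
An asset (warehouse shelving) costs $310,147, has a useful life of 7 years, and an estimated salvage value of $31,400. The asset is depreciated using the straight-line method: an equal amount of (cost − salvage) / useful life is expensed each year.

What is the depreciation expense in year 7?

Depreciable base = $310,147 − $31,400 = $278,747.
Annual expense = $278,747 / 7 = $39,821.

$39,821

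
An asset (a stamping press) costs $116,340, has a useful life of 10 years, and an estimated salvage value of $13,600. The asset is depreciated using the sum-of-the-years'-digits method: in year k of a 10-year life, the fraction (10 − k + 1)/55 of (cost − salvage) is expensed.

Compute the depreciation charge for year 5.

$11,208

Depreciable base = $116,340 − $13,600 = $102,740.
Sum of the years' digits = 10+9+8+7+6+5+4+3+2+1 = 55.
Year 1: $102,740 × 10/55 = $18,680. Book value $97,660.
Year 2: $102,740 × 9/55 = $16,812. Book value $80,848.
Year 3: $102,740 × 8/55 = $14,944. Book value $65,904.
Year 4: $102,740 × 7/55 = $13,076. Book value $52,828.
Year 5: $102,740 × 6/55 = $11,208. Book value $41,620.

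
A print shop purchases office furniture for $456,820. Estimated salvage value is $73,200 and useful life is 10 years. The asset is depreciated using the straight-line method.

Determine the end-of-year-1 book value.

$418,458

Depreciable base = $456,820 − $73,200 = $383,620.
Annual expense = $383,620 / 10 = $38,362.
End of year 1: book value $418,458.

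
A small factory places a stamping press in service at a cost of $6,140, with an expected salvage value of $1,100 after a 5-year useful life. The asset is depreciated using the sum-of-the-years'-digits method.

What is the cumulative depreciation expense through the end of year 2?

Depreciable base = $6,140 − $1,100 = $5,040.
Sum of the years' digits = 5+4+3+2+1 = 15.
Year 1: $5,040 × 5/15 = $1,680. Book value $4,460.
Year 2: $5,040 × 4/15 = $1,344. Book value $3,116.
Accumulated through year 2 = $6,140 − $3,116 = $3,024.

$3,024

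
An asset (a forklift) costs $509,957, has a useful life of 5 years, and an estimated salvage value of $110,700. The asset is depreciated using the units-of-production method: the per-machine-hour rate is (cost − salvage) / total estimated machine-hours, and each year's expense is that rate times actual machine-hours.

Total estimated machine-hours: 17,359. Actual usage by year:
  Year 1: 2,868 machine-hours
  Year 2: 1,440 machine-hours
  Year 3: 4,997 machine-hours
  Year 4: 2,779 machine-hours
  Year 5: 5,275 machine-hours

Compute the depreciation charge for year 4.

$63,917

Depreciable base = $509,957 − $110,700 = $399,257.
Rate = $399,257 / 17,359 machine-hours = $23 per machine-hour.
Year 1: 2,868 × $23 = $65,964. Book value $443,993.
Year 2: 1,440 × $23 = $33,120. Book value $410,873.
Year 3: 4,997 × $23 = $114,931. Book value $295,942.
Year 4: 2,779 × $23 = $63,917. Book value $232,025.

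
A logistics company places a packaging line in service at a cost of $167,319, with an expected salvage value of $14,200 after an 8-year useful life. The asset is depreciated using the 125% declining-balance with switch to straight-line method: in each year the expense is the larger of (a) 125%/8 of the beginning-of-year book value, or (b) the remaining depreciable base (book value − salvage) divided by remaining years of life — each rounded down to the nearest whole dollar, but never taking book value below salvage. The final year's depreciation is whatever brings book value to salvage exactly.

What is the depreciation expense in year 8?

$17,262

Depreciable base = $167,319 − $14,200 = $153,119.
Year 1: DB = ⌊$167,319 × 125%/8⌋ = $26,143; SL = ⌊$153,119/8⌋ = $19,139 → take DB $26,143. Book value $141,176.
Year 2: DB = ⌊$141,176 × 125%/8⌋ = $22,058; SL = ⌊$126,976/7⌋ = $18,139 → take DB $22,058. Book value $119,118.
Year 3: DB = ⌊$119,118 × 125%/8⌋ = $18,612; SL = ⌊$104,918/6⌋ = $17,486 → take DB $18,612. Book value $100,506.
Year 4: DB = ⌊$100,506 × 125%/8⌋ = $15,704; SL = ⌊$86,306/5⌋ = $17,261 → take SL $17,261. Book value $83,245.
Year 5: DB = ⌊$83,245 × 125%/8⌋ = $13,007; SL = ⌊$69,045/4⌋ = $17,261 → take SL $17,261. Book value $65,984.
Year 6: DB = ⌊$65,984 × 125%/8⌋ = $10,310; SL = ⌊$51,784/3⌋ = $17,261 → take SL $17,261. Book value $48,723.
Year 7: DB = ⌊$48,723 × 125%/8⌋ = $7,612; SL = ⌊$34,523/2⌋ = $17,261 → take SL $17,261. Book value $31,462.
Year 8 (final): $31,462 − $14,200 = $17,262. Book value $14,200.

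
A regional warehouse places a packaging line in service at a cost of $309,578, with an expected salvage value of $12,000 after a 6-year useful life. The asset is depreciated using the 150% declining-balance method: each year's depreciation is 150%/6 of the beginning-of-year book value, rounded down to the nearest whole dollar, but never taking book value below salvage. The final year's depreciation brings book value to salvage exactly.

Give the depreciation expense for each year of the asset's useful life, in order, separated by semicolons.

Depreciable base = $309,578 − $12,000 = $297,578.
Year 1: ⌊$309,578 × 150%/6⌋ = $77,394. Book value $232,184.
Year 2: ⌊$232,184 × 150%/6⌋ = $58,046. Book value $174,138.
Year 3: ⌊$174,138 × 150%/6⌋ = $43,534. Book value $130,604.
Year 4: ⌊$130,604 × 150%/6⌋ = $32,651. Book value $97,953.
Year 5: ⌊$97,953 × 150%/6⌋ = $24,488. Book value $73,465.
Year 6 (final): $73,465 − $12,000 = $61,465. Book value $12,000.

$77,394; $58,046; $43,534; $32,651; $24,488; $61,465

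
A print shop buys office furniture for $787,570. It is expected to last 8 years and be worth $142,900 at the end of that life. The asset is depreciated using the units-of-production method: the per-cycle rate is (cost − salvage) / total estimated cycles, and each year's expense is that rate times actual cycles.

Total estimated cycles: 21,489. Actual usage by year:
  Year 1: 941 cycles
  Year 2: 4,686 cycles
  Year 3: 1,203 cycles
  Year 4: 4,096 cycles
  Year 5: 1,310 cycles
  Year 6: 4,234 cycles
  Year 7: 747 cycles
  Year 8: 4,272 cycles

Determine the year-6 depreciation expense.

$127,020

Depreciable base = $787,570 − $142,900 = $644,670.
Rate = $644,670 / 21,489 cycles = $30 per cycle.
Year 1: 941 × $30 = $28,230. Book value $759,340.
Year 2: 4,686 × $30 = $140,580. Book value $618,760.
Year 3: 1,203 × $30 = $36,090. Book value $582,670.
Year 4: 4,096 × $30 = $122,880. Book value $459,790.
Year 5: 1,310 × $30 = $39,300. Book value $420,490.
Year 6: 4,234 × $30 = $127,020. Book value $293,470.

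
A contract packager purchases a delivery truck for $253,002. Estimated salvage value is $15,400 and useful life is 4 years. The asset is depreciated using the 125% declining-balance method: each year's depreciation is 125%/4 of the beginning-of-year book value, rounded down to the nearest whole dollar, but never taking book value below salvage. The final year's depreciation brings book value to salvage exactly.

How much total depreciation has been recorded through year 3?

Depreciable base = $253,002 − $15,400 = $237,602.
Year 1: ⌊$253,002 × 125%/4⌋ = $79,063. Book value $173,939.
Year 2: ⌊$173,939 × 125%/4⌋ = $54,355. Book value $119,584.
Year 3: ⌊$119,584 × 125%/4⌋ = $37,370. Book value $82,214.
Accumulated through year 3 = $253,002 − $82,214 = $170,788.

$170,788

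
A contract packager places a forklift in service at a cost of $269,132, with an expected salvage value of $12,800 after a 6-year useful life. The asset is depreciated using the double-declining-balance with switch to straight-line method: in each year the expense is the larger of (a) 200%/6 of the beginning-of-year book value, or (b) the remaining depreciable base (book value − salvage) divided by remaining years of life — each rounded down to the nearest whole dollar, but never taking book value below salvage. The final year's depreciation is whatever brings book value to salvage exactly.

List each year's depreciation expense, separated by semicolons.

Depreciable base = $269,132 − $12,800 = $256,332.
Year 1: DB = ⌊$269,132 × 200%/6⌋ = $89,710; SL = ⌊$256,332/6⌋ = $42,722 → take DB $89,710. Book value $179,422.
Year 2: DB = ⌊$179,422 × 200%/6⌋ = $59,807; SL = ⌊$166,622/5⌋ = $33,324 → take DB $59,807. Book value $119,615.
Year 3: DB = ⌊$119,615 × 200%/6⌋ = $39,871; SL = ⌊$106,815/4⌋ = $26,703 → take DB $39,871. Book value $79,744.
Year 4: DB = ⌊$79,744 × 200%/6⌋ = $26,581; SL = ⌊$66,944/3⌋ = $22,314 → take DB $26,581. Book value $53,163.
Year 5: DB = ⌊$53,163 × 200%/6⌋ = $17,721; SL = ⌊$40,363/2⌋ = $20,181 → take SL $20,181. Book value $32,982.
Year 6 (final): $32,982 − $12,800 = $20,182. Book value $12,800.

$89,710; $59,807; $39,871; $26,581; $20,181; $20,182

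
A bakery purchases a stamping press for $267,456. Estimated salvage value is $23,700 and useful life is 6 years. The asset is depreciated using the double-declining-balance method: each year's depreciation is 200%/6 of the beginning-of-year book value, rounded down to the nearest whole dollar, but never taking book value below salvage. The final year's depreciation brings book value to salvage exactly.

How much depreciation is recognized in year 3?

$39,623

Depreciable base = $267,456 − $23,700 = $243,756.
Year 1: ⌊$267,456 × 200%/6⌋ = $89,152. Book value $178,304.
Year 2: ⌊$178,304 × 200%/6⌋ = $59,434. Book value $118,870.
Year 3: ⌊$118,870 × 200%/6⌋ = $39,623. Book value $79,247.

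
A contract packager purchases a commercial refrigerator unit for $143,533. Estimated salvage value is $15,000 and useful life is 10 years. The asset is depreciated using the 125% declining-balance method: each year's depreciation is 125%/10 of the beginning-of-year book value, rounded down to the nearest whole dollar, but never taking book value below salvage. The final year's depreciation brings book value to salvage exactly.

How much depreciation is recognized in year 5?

$10,517

Depreciable base = $143,533 − $15,000 = $128,533.
Year 1: ⌊$143,533 × 125%/10⌋ = $17,941. Book value $125,592.
Year 2: ⌊$125,592 × 125%/10⌋ = $15,699. Book value $109,893.
Year 3: ⌊$109,893 × 125%/10⌋ = $13,736. Book value $96,157.
Year 4: ⌊$96,157 × 125%/10⌋ = $12,019. Book value $84,138.
Year 5: ⌊$84,138 × 125%/10⌋ = $10,517. Book value $73,621.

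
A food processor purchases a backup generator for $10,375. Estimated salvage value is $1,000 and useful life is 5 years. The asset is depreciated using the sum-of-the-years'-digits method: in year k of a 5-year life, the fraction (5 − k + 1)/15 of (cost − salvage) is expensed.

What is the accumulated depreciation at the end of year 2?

Depreciable base = $10,375 − $1,000 = $9,375.
Sum of the years' digits = 5+4+3+2+1 = 15.
Year 1: $9,375 × 5/15 = $3,125. Book value $7,250.
Year 2: $9,375 × 4/15 = $2,500. Book value $4,750.
Accumulated through year 2 = $10,375 − $4,750 = $5,625.

$5,625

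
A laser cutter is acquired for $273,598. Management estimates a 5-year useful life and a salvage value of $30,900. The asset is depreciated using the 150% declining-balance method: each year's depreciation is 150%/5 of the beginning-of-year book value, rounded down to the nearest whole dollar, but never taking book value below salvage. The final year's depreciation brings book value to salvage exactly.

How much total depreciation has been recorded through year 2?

Depreciable base = $273,598 − $30,900 = $242,698.
Year 1: ⌊$273,598 × 150%/5⌋ = $82,079. Book value $191,519.
Year 2: ⌊$191,519 × 150%/5⌋ = $57,455. Book value $134,064.
Accumulated through year 2 = $273,598 − $134,064 = $139,534.

$139,534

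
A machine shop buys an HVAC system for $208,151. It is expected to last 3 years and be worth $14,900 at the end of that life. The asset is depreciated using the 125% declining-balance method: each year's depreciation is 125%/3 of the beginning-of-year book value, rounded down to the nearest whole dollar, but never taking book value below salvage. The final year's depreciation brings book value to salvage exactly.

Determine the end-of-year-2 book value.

Depreciable base = $208,151 − $14,900 = $193,251.
Year 1: ⌊$208,151 × 125%/3⌋ = $86,729. Book value $121,422.
Year 2: ⌊$121,422 × 125%/3⌋ = $50,592. Book value $70,830.

$70,830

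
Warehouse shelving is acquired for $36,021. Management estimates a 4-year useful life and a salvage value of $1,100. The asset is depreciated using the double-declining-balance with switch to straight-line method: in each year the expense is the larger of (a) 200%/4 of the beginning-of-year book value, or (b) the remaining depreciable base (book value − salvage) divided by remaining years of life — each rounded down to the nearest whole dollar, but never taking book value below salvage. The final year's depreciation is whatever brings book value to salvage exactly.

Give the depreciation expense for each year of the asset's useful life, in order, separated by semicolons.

$18,010; $9,005; $4,503; $3,403

Depreciable base = $36,021 − $1,100 = $34,921.
Year 1: DB = ⌊$36,021 × 200%/4⌋ = $18,010; SL = ⌊$34,921/4⌋ = $8,730 → take DB $18,010. Book value $18,011.
Year 2: DB = ⌊$18,011 × 200%/4⌋ = $9,005; SL = ⌊$16,911/3⌋ = $5,637 → take DB $9,005. Book value $9,006.
Year 3: DB = ⌊$9,006 × 200%/4⌋ = $4,503; SL = ⌊$7,906/2⌋ = $3,953 → take DB $4,503. Book value $4,503.
Year 4 (final): $4,503 − $1,100 = $3,403. Book value $1,100.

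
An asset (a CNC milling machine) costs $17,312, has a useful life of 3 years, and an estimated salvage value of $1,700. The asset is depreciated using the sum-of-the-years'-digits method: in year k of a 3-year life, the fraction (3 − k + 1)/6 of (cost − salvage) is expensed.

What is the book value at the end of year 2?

Depreciable base = $17,312 − $1,700 = $15,612.
Sum of the years' digits = 3+2+1 = 6.
Year 1: $15,612 × 3/6 = $7,806. Book value $9,506.
Year 2: $15,612 × 2/6 = $5,204. Book value $4,302.

$4,302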